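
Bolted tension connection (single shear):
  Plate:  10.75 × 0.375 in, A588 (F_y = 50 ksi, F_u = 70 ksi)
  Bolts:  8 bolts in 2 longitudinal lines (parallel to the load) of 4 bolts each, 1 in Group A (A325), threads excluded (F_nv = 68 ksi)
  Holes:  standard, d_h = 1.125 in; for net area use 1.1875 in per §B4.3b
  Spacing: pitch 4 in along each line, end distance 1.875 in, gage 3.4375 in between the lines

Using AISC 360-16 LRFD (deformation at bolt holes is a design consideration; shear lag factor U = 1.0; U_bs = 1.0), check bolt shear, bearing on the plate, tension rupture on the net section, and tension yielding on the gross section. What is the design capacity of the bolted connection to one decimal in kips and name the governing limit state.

164.9 kips (net-section rupture governs)

Bolt shear: A_b = π(1)²/4 = 0.7854 in². φR_n = 0.75 × 68 × 0.7854 × 8 × 1 = 320.4 kips.
Bearing (0.375 in plate, F_u = 70 ksi): end bolts L_c = 1.875 − 1.125/2 = 1.3125, R_n = min(1.2×1.3125×0.375×70, 2.4×1×0.375×70) = 41.344 kips/bolt; interior L_c = 4 − 1.125 = 2.875, R_n = 63 kips/bolt. φR_n = 0.75 × (2×41.344 + 6×63) = 345.5 kips.
Tension rupture (net): A_n = (10.75 − 2×1.1875)×0.375 = 3.1406 in² (U = 1.0, A_e = A_n). φR_n = 0.75 × 70 × 3.1406 = 164.9 kips.
Tension yield (gross): A_g = 10.75×0.375 = 4.0313 in². φR_n = 0.90 × 50 × 4.0313 = 181.4 kips.
Governing: min(320.4, 345.5, 164.9, 181.4) = 164.9 kips → net-section rupture.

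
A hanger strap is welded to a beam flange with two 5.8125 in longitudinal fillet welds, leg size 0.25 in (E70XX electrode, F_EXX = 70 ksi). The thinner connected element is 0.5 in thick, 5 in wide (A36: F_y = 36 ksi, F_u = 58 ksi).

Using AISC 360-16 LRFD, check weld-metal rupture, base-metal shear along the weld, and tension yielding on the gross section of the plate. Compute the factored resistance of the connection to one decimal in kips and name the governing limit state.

Weld metal: throat = 0.707×0.25 = 0.17675 in, L = 2×5.8125 = 11.625 in. φR_n = 0.75 × 0.6 × 70 × 0.17675 × 11.625 = 64.7 kips.
Base metal shear (0.5 in plate): yield φR_n = 1.0×0.6×36×0.5×11.625 = 125.6 kips; rupture φR_n = 0.75×0.6×58×0.5×11.625 = 151.7 kips; take 125.6 kips (yield).
Tension yield (gross): A_g = 5×0.5 = 2.5 in². φR_n = 0.90 × 36 × 2.5 = 81.0 kips.
Governing: min(64.7, 125.6, 81.0) = 64.7 kips → weld metal.

64.7 kips (weld metal governs)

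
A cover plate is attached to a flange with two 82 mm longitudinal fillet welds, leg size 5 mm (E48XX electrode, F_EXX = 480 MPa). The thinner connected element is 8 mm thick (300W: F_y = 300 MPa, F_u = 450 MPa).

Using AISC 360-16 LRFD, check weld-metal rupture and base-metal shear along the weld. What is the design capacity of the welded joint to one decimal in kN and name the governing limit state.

125.2 kN (weld metal governs)

Weld metal: throat = 0.707×5 = 3.535 mm, L = 2×82 = 164 mm. φR_n = 0.75 × 0.6 × 480 × 3.535 × 164 = 125.2 kN.
Base metal shear (8 mm plate): yield φR_n = 1.0×0.6×300×8×164 = 236.2 kN; rupture φR_n = 0.75×0.6×450×8×164 = 265.7 kN; take 236.2 kN (yield).
Governing: min(125.2, 236.2) = 125.2 kN → weld metal.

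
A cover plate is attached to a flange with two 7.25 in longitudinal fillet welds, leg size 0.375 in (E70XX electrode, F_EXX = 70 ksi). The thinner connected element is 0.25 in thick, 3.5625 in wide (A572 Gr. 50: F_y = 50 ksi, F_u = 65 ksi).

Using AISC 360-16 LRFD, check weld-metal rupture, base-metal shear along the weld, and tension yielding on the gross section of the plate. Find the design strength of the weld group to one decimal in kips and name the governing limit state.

40.1 kips (gross-section yield governs)

Weld metal: throat = 0.707×0.375 = 0.26513 in, L = 2×7.25 = 14.5 in. φR_n = 0.75 × 0.6 × 70 × 0.26513 × 14.5 = 121.1 kips.
Base metal shear (0.25 in plate): yield φR_n = 1.0×0.6×50×0.25×14.5 = 108.8 kips; rupture φR_n = 0.75×0.6×65×0.25×14.5 = 106.0 kips; take 106.0 kips (rupture).
Tension yield (gross): A_g = 3.5625×0.25 = 0.89063 in². φR_n = 0.90 × 50 × 0.89063 = 40.1 kips.
Governing: min(121.1, 106.0, 40.1) = 40.1 kips → gross-section yield.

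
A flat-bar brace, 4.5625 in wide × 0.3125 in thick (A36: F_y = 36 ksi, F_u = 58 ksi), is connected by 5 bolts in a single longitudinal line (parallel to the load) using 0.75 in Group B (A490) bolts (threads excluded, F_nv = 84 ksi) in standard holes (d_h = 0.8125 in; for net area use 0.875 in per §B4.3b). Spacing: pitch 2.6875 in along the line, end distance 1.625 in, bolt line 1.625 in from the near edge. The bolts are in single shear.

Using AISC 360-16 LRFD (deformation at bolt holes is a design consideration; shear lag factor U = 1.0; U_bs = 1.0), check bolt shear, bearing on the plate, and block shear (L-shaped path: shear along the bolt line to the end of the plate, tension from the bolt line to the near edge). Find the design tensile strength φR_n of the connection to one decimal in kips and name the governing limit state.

78.8 kips (block shear governs)

Bolt shear: A_b = π(0.75)²/4 = 0.44179 in². φR_n = 0.75 × 84 × 0.44179 × 5 × 1 = 139.2 kips.
Bearing (0.3125 in plate, F_u = 58 ksi): end bolts L_c = 1.625 − 0.8125/2 = 1.21875, R_n = min(1.2×1.21875×0.3125×58, 2.4×0.75×0.3125×58) = 26.508 kips/bolt; interior L_c = 2.6875 − 0.8125 = 1.875, R_n = 32.625 kips/bolt. φR_n = 0.75 × (1×26.508 + 4×32.625) = 117.8 kips.
Block shear: shear path 1×[1.625+4×2.6875] = 1×12.375 in, A_gv = 3.8672, A_nv = 1×(12.375 − 4.5×0.875)×0.3125 = 2.6367 in²; tension to near edge: (1.625 − 0.5×0.875)×0.3125 = 0.37109 in². R_n = min(0.6×58×2.6367, 0.6×36×3.8672) + 1.0×58×0.37109 = min(91.757, 83.532) + 21.523 = 105.06 kips. φR_n = 0.75 × 105.06 = 78.8 kips.
Governing: min(139.2, 117.8, 78.8) = 78.8 kips → block shear.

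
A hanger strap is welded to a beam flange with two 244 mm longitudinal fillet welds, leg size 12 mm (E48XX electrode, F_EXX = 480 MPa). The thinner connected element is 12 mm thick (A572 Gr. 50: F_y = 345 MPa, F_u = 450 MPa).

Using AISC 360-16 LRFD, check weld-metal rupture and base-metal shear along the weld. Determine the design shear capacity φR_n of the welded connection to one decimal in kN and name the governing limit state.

Weld metal: throat = 0.707×12 = 8.484 mm, L = 2×244 = 488 mm. φR_n = 0.75 × 0.6 × 480 × 8.484 × 488 = 894.3 kN.
Base metal shear (12 mm plate): yield φR_n = 1.0×0.6×345×12×488 = 1212.2 kN; rupture φR_n = 0.75×0.6×450×12×488 = 1185.8 kN; take 1185.8 kN (rupture).
Governing: min(894.3, 1185.8) = 894.3 kN → weld metal.

894.3 kN (weld metal governs)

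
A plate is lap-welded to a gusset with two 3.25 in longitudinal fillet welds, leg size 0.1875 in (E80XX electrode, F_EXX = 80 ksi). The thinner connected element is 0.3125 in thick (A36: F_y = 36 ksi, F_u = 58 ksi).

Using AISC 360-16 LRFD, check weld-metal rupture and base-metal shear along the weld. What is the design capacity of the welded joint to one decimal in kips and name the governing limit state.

31.0 kips (weld metal governs)

Weld metal: throat = 0.707×0.1875 = 0.13256 in, L = 2×3.25 = 6.5 in. φR_n = 0.75 × 0.6 × 80 × 0.13256 × 6.5 = 31.0 kips.
Base metal shear (0.3125 in plate): yield φR_n = 1.0×0.6×36×0.3125×6.5 = 43.9 kips; rupture φR_n = 0.75×0.6×58×0.3125×6.5 = 53.0 kips; take 43.9 kips (yield).
Governing: min(31.0, 43.9) = 31.0 kips → weld metal.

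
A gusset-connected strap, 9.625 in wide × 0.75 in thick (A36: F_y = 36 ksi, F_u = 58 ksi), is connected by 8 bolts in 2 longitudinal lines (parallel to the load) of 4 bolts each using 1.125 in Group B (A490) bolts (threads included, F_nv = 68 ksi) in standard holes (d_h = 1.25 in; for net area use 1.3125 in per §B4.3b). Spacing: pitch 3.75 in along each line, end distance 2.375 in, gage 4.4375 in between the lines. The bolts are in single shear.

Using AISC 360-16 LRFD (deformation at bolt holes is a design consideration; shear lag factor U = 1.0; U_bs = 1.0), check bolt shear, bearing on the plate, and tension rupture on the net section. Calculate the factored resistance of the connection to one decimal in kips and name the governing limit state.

228.4 kips (net-section rupture governs)

Bolt shear: A_b = π(1.125)²/4 = 0.99402 in². φR_n = 0.75 × 68 × 0.99402 × 8 × 1 = 405.6 kips.
Bearing (0.75 in plate, F_u = 58 ksi): end bolts L_c = 2.375 − 1.25/2 = 1.75, R_n = min(1.2×1.75×0.75×58, 2.4×1.125×0.75×58) = 91.35 kips/bolt; interior L_c = 3.75 − 1.25 = 2.5, R_n = 117.45 kips/bolt. φR_n = 0.75 × (2×91.35 + 6×117.45) = 665.6 kips.
Tension rupture (net): A_n = (9.625 − 2×1.3125)×0.75 = 5.25 in² (U = 1.0, A_e = A_n). φR_n = 0.75 × 58 × 5.25 = 228.4 kips.
Governing: min(405.6, 665.6, 228.4) = 228.4 kips → net-section rupture.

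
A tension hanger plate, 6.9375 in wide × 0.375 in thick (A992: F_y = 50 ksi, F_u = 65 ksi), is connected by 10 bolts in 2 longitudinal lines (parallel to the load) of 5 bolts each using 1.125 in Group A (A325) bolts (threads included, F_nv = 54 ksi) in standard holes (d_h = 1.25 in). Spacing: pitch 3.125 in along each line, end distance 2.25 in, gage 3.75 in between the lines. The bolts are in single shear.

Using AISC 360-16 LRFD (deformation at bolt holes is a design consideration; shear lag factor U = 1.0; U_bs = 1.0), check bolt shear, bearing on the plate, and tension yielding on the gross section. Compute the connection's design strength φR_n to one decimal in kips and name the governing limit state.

117.1 kips (gross-section yield governs)

Bolt shear: A_b = π(1.125)²/4 = 0.99402 in². φR_n = 0.75 × 54 × 0.99402 × 10 × 1 = 402.6 kips.
Bearing (0.375 in plate, F_u = 65 ksi): end bolts L_c = 2.25 − 1.25/2 = 1.625, R_n = min(1.2×1.625×0.375×65, 2.4×1.125×0.375×65) = 47.531 kips/bolt; interior L_c = 3.125 − 1.25 = 1.875, R_n = 54.844 kips/bolt. φR_n = 0.75 × (2×47.531 + 8×54.844) = 400.4 kips.
Tension yield (gross): A_g = 6.9375×0.375 = 2.6016 in². φR_n = 0.90 × 50 × 2.6016 = 117.1 kips.
Governing: min(402.6, 400.4, 117.1) = 117.1 kips → gross-section yield.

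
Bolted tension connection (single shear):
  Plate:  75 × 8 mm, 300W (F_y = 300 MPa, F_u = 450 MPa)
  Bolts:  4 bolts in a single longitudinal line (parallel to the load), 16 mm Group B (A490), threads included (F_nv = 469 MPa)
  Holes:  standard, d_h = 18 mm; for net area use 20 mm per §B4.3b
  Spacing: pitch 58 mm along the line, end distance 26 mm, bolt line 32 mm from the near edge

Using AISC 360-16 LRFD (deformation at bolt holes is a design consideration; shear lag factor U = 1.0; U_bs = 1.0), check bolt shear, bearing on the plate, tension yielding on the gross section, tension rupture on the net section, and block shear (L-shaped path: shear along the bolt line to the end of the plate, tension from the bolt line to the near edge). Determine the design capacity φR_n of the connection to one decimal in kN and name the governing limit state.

148.5 kN (net-section rupture governs)

Bolt shear: A_b = π(16)²/4 = 201.06 mm². φR_n = 0.75 × 469 × 201.06 × 4 × 1 = 282.9 kN.
Bearing (8 mm plate, F_u = 450 MPa): end bolts L_c = 26 − 18/2 = 17, R_n = min(1.2×17×8×450, 2.4×16×8×450) = 73.44 kN/bolt; interior L_c = 58 − 18 = 40, R_n = 138.24 kN/bolt. φR_n = 0.75 × (1×73.44 + 3×138.24) = 366.1 kN.
Tension yield (gross): A_g = 75×8 = 600 mm². φR_n = 0.90 × 300 × 600 = 162.0 kN.
Tension rupture (net): A_n = (75 − 1×20)×8 = 440 mm² (U = 1.0, A_e = A_n). φR_n = 0.75 × 450 × 440 = 148.5 kN.
Block shear: shear path 1×[26+3×58] = 1×200 mm, A_gv = 1600, A_nv = 1×(200 − 3.5×20)×8 = 1040 mm²; tension to near edge: (32 − 0.5×20)×8 = 176 mm². R_n = min(0.6×450×1040, 0.6×300×1600) + 1.0×450×176 = min(280.8, 288) + 79.2 = 360 kN. φR_n = 0.75 × 360 = 270.0 kN.
Governing: min(282.9, 366.1, 162.0, 148.5, 270.0) = 148.5 kN → net-section rupture.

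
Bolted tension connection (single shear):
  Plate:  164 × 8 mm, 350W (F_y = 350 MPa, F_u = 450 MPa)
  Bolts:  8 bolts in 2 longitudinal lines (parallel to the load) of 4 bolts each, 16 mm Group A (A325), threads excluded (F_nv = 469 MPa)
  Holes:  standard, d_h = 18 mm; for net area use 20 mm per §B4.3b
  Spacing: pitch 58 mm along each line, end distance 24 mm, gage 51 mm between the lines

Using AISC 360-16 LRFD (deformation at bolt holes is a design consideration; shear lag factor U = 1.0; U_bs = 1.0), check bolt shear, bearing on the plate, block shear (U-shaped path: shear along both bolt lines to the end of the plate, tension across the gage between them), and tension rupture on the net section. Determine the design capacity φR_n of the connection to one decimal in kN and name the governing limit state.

Bolt shear: A_b = π(16)²/4 = 201.06 mm². φR_n = 0.75 × 469 × 201.06 × 8 × 1 = 565.8 kN.
Bearing (8 mm plate, F_u = 450 MPa): end bolts L_c = 24 − 18/2 = 15, R_n = min(1.2×15×8×450, 2.4×16×8×450) = 64.8 kN/bolt; interior L_c = 58 − 18 = 40, R_n = 138.24 kN/bolt. φR_n = 0.75 × (2×64.8 + 6×138.24) = 719.3 kN.
Block shear: shear path 2×[24+3×58] = 2×198 mm, A_gv = 3168, A_nv = 2×(198 − 3.5×20)×8 = 2048 mm²; tension across gage: (51 − 1×20)×8 = 248 mm². R_n = min(0.6×450×2048, 0.6×350×3168) + 1.0×450×248 = min(552.96, 665.28) + 111.6 = 664.56 kN. φR_n = 0.75 × 664.56 = 498.4 kN.
Tension rupture (net): A_n = (164 − 2×20)×8 = 992 mm² (U = 1.0, A_e = A_n). φR_n = 0.75 × 450 × 992 = 334.8 kN.
Governing: min(565.8, 719.3, 498.4, 334.8) = 334.8 kN → net-section rupture.

334.8 kN (net-section rupture governs)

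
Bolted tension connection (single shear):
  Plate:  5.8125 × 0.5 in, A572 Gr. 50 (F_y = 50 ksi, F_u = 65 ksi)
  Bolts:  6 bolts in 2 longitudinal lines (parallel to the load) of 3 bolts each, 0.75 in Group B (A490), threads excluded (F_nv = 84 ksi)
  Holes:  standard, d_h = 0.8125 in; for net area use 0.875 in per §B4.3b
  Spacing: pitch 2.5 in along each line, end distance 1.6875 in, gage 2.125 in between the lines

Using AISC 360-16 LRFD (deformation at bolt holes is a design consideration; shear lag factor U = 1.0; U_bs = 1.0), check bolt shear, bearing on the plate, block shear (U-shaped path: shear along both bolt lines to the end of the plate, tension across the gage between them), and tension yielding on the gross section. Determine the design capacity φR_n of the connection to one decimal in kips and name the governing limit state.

Bolt shear: A_b = π(0.75)²/4 = 0.44179 in². φR_n = 0.75 × 84 × 0.44179 × 6 × 1 = 167.0 kips.
Bearing (0.5 in plate, F_u = 65 ksi): end bolts L_c = 1.6875 − 0.8125/2 = 1.28125, R_n = min(1.2×1.28125×0.5×65, 2.4×0.75×0.5×65) = 49.969 kips/bolt; interior L_c = 2.5 − 0.8125 = 1.6875, R_n = 58.5 kips/bolt. φR_n = 0.75 × (2×49.969 + 4×58.5) = 250.5 kips.
Block shear: shear path 2×[1.6875+2×2.5] = 2×6.6875 in, A_gv = 6.6875, A_nv = 2×(6.6875 − 2.5×0.875)×0.5 = 4.5 in²; tension across gage: (2.125 − 1×0.875)×0.5 = 0.625 in². R_n = min(0.6×65×4.5, 0.6×50×6.6875) + 1.0×65×0.625 = min(175.5, 200.63) + 40.625 = 216.13 kips. φR_n = 0.75 × 216.13 = 162.1 kips.
Tension yield (gross): A_g = 5.8125×0.5 = 2.9063 in². φR_n = 0.90 × 50 × 2.9063 = 130.8 kips.
Governing: min(167.0, 250.5, 162.1, 130.8) = 130.8 kips → gross-section yield.

130.8 kips (gross-section yield governs)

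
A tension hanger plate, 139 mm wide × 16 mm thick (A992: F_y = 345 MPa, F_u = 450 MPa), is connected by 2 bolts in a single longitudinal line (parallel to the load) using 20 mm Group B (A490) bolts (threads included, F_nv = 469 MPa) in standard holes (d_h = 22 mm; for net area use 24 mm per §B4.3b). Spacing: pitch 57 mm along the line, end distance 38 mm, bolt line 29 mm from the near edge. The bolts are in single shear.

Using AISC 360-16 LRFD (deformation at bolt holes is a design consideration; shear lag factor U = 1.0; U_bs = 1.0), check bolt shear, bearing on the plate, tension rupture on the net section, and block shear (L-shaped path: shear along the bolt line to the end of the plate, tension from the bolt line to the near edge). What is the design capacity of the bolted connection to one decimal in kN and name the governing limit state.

Bolt shear: A_b = π(20)²/4 = 314.16 mm². φR_n = 0.75 × 469 × 314.16 × 2 × 1 = 221.0 kN.
Bearing (16 mm plate, F_u = 450 MPa): end bolts L_c = 38 − 22/2 = 27, R_n = min(1.2×27×16×450, 2.4×20×16×450) = 233.28 kN/bolt; interior L_c = 57 − 22 = 35, R_n = 302.4 kN/bolt. φR_n = 0.75 × (1×233.28 + 1×302.4) = 401.8 kN.
Tension rupture (net): A_n = (139 − 1×24)×16 = 1840 mm² (U = 1.0, A_e = A_n). φR_n = 0.75 × 450 × 1840 = 621.0 kN.
Block shear: shear path 1×[38+1×57] = 1×95 mm, A_gv = 1520, A_nv = 1×(95 − 1.5×24)×16 = 944 mm²; tension to near edge: (29 − 0.5×24)×16 = 272 mm². R_n = min(0.6×450×944, 0.6×345×1520) + 1.0×450×272 = min(254.88, 314.64) + 122.4 = 377.28 kN. φR_n = 0.75 × 377.28 = 283.0 kN.
Governing: min(221.0, 401.8, 621.0, 283.0) = 221.0 kN → bolt shear.

221.0 kN (bolt shear governs)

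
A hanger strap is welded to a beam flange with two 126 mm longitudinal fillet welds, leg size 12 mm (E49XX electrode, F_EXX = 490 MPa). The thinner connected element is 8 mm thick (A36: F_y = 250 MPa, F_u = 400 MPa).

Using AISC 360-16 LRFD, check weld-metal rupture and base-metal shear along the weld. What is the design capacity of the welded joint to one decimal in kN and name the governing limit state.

302.4 kN (base-metal shear governs)

Weld metal: throat = 0.707×12 = 8.484 mm, L = 2×126 = 252 mm. φR_n = 0.75 × 0.6 × 490 × 8.484 × 252 = 471.4 kN.
Base metal shear (8 mm plate): yield φR_n = 1.0×0.6×250×8×252 = 302.4 kN; rupture φR_n = 0.75×0.6×400×8×252 = 362.9 kN; take 302.4 kN (yield).
Governing: min(471.4, 302.4) = 302.4 kN → base-metal shear.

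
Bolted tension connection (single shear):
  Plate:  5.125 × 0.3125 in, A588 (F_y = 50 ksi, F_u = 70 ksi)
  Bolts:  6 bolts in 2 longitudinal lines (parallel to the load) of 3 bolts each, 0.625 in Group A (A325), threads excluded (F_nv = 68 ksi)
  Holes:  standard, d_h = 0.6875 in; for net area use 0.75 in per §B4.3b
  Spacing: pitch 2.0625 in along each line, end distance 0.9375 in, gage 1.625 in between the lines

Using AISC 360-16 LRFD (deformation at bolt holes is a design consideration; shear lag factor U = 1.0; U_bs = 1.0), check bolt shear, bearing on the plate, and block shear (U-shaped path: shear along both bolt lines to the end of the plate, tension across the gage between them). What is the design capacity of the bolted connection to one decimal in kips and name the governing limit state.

77.1 kips (block shear governs)

Bolt shear: A_b = π(0.625)²/4 = 0.3068 in². φR_n = 0.75 × 68 × 0.3068 × 6 × 1 = 93.9 kips.
Bearing (0.3125 in plate, F_u = 70 ksi): end bolts L_c = 0.9375 − 0.6875/2 = 0.59375, R_n = min(1.2×0.59375×0.3125×70, 2.4×0.625×0.3125×70) = 15.586 kips/bolt; interior L_c = 2.0625 − 0.6875 = 1.375, R_n = 32.813 kips/bolt. φR_n = 0.75 × (2×15.586 + 4×32.813) = 121.8 kips.
Block shear: shear path 2×[0.9375+2×2.0625] = 2×5.0625 in, A_gv = 3.1641, A_nv = 2×(5.0625 − 2.5×0.75)×0.3125 = 1.9922 in²; tension across gage: (1.625 − 1×0.75)×0.3125 = 0.27344 in². R_n = min(0.6×70×1.9922, 0.6×50×3.1641) + 1.0×70×0.27344 = min(83.672, 94.923) + 19.141 = 102.81 kips. φR_n = 0.75 × 102.81 = 77.1 kips.
Governing: min(93.9, 121.8, 77.1) = 77.1 kips → block shear.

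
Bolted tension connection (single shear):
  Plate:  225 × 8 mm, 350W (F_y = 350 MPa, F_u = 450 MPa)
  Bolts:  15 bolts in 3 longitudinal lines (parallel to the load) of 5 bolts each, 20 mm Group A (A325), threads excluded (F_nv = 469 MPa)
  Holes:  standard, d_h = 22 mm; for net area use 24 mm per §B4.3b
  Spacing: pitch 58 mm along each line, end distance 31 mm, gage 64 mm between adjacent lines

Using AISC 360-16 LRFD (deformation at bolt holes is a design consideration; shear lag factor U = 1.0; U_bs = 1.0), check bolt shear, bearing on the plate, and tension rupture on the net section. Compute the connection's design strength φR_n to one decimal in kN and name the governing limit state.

Bolt shear: A_b = π(20)²/4 = 314.16 mm². φR_n = 0.75 × 469 × 314.16 × 15 × 1 = 1657.6 kN.
Bearing (8 mm plate, F_u = 450 MPa): end bolts L_c = 31 − 22/2 = 20, R_n = min(1.2×20×8×450, 2.4×20×8×450) = 86.4 kN/bolt; interior L_c = 58 − 22 = 36, R_n = 155.52 kN/bolt. φR_n = 0.75 × (3×86.4 + 12×155.52) = 1594.1 kN.
Tension rupture (net): A_n = (225 − 3×24)×8 = 1224 mm² (U = 1.0, A_e = A_n). φR_n = 0.75 × 450 × 1224 = 413.1 kN.
Governing: min(1657.6, 1594.1, 413.1) = 413.1 kN → net-section rupture.

413.1 kN (net-section rupture governs)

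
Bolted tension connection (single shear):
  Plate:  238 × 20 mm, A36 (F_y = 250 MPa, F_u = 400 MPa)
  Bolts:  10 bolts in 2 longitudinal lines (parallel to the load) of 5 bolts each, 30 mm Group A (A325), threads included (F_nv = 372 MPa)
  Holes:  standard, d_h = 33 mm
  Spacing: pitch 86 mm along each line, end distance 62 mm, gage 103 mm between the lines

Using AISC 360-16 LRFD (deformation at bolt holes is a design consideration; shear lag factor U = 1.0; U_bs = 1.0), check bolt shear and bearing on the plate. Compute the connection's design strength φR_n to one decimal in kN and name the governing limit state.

1972.1 kN (bolt shear governs)

Bolt shear: A_b = π(30)²/4 = 706.86 mm². φR_n = 0.75 × 372 × 706.86 × 10 × 1 = 1972.1 kN.
Bearing (20 mm plate, F_u = 400 MPa): end bolts L_c = 62 − 33/2 = 45.5, R_n = min(1.2×45.5×20×400, 2.4×30×20×400) = 436.8 kN/bolt; interior L_c = 86 − 33 = 53, R_n = 508.8 kN/bolt. φR_n = 0.75 × (2×436.8 + 8×508.8) = 3708.0 kN.
Governing: min(1972.1, 3708.0) = 1972.1 kN → bolt shear.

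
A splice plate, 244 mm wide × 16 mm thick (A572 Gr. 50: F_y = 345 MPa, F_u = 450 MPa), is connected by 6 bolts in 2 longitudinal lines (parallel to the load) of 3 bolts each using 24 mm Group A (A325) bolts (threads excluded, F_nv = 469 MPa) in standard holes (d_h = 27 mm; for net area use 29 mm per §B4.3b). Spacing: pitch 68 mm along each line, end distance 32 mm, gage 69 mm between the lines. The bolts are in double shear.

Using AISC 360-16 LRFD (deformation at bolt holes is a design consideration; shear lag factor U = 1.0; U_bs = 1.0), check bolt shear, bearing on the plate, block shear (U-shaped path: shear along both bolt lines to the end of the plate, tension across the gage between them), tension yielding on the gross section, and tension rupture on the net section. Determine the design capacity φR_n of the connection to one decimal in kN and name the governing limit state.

834.8 kN (block shear governs)

Bolt shear: A_b = π(24)²/4 = 452.39 mm². φR_n = 0.75 × 469 × 452.39 × 6 × 2 = 1909.5 kN.
Bearing (16 mm plate, F_u = 450 MPa): end bolts L_c = 32 − 27/2 = 18.5, R_n = min(1.2×18.5×16×450, 2.4×24×16×450) = 159.84 kN/bolt; interior L_c = 68 − 27 = 41, R_n = 354.24 kN/bolt. φR_n = 0.75 × (2×159.84 + 4×354.24) = 1302.5 kN.
Block shear: shear path 2×[32+2×68] = 2×168 mm, A_gv = 5376, A_nv = 2×(168 − 2.5×29)×16 = 3056 mm²; tension across gage: (69 − 1×29)×16 = 640 mm². R_n = min(0.6×450×3056, 0.6×345×5376) + 1.0×450×640 = min(825.12, 1112.8) + 288 = 1113.1 kN. φR_n = 0.75 × 1113.1 = 834.8 kN.
Tension yield (gross): A_g = 244×16 = 3904 mm². φR_n = 0.90 × 345 × 3904 = 1212.2 kN.
Tension rupture (net): A_n = (244 − 2×29)×16 = 2976 mm² (U = 1.0, A_e = A_n). φR_n = 0.75 × 450 × 2976 = 1004.4 kN.
Governing: min(1909.5, 1302.5, 834.8, 1212.2, 1004.4) = 834.8 kN → block shear.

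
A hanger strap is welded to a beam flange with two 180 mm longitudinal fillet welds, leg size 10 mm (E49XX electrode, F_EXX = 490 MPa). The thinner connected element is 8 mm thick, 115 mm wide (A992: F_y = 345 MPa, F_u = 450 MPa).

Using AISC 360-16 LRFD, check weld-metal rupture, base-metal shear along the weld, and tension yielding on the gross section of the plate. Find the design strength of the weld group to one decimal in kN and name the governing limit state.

285.7 kN (gross-section yield governs)

Weld metal: throat = 0.707×10 = 7.07 mm, L = 2×180 = 360 mm. φR_n = 0.75 × 0.6 × 490 × 7.07 × 360 = 561.2 kN.
Base metal shear (8 mm plate): yield φR_n = 1.0×0.6×345×8×360 = 596.2 kN; rupture φR_n = 0.75×0.6×450×8×360 = 583.2 kN; take 583.2 kN (rupture).
Tension yield (gross): A_g = 115×8 = 920 mm². φR_n = 0.90 × 345 × 920 = 285.7 kN.
Governing: min(561.2, 583.2, 285.7) = 285.7 kN → gross-section yield.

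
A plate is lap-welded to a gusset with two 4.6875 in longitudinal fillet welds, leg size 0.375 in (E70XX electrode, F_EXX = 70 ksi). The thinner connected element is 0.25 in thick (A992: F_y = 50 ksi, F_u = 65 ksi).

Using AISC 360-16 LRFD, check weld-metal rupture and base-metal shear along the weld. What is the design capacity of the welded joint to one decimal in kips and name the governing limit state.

68.6 kips (base-metal shear governs)

Weld metal: throat = 0.707×0.375 = 0.26513 in, L = 2×4.6875 = 9.375 in. φR_n = 0.75 × 0.6 × 70 × 0.26513 × 9.375 = 78.3 kips.
Base metal shear (0.25 in plate): yield φR_n = 1.0×0.6×50×0.25×9.375 = 70.3 kips; rupture φR_n = 0.75×0.6×65×0.25×9.375 = 68.6 kips; take 68.6 kips (rupture).
Governing: min(78.3, 68.6) = 68.6 kips → base-metal shear.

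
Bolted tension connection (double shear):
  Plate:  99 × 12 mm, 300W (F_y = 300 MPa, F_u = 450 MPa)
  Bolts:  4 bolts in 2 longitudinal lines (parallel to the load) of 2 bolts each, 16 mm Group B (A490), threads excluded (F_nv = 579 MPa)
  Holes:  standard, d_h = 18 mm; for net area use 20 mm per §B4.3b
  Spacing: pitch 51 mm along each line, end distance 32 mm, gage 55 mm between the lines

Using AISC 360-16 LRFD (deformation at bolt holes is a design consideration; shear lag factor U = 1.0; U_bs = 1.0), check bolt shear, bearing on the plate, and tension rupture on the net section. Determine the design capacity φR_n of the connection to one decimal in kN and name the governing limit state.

Bolt shear: A_b = π(16)²/4 = 201.06 mm². φR_n = 0.75 × 579 × 201.06 × 4 × 2 = 698.5 kN.
Bearing (12 mm plate, F_u = 450 MPa): end bolts L_c = 32 − 18/2 = 23, R_n = min(1.2×23×12×450, 2.4×16×12×450) = 149.04 kN/bolt; interior L_c = 51 − 18 = 33, R_n = 207.36 kN/bolt. φR_n = 0.75 × (2×149.04 + 2×207.36) = 534.6 kN.
Tension rupture (net): A_n = (99 − 2×20)×12 = 708 mm² (U = 1.0, A_e = A_n). φR_n = 0.75 × 450 × 708 = 239.0 kN.
Governing: min(698.5, 534.6, 239.0) = 239.0 kN → net-section rupture.

239.0 kN (net-section rupture governs)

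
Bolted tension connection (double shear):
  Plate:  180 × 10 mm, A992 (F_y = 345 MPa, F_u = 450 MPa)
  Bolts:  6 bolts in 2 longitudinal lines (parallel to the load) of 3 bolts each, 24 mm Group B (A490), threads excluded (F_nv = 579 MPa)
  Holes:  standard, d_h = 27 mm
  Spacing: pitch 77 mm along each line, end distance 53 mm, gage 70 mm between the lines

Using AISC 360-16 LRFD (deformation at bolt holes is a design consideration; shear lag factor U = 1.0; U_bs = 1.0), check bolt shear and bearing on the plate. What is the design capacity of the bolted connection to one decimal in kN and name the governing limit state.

Bolt shear: A_b = π(24)²/4 = 452.39 mm². φR_n = 0.75 × 579 × 452.39 × 6 × 2 = 2357.4 kN.
Bearing (10 mm plate, F_u = 450 MPa): end bolts L_c = 53 − 27/2 = 39.5, R_n = min(1.2×39.5×10×450, 2.4×24×10×450) = 213.3 kN/bolt; interior L_c = 77 − 27 = 50, R_n = 259.2 kN/bolt. φR_n = 0.75 × (2×213.3 + 4×259.2) = 1097.6 kN.
Governing: min(2357.4, 1097.6) = 1097.6 kN → bearing.

1097.6 kN (bearing governs)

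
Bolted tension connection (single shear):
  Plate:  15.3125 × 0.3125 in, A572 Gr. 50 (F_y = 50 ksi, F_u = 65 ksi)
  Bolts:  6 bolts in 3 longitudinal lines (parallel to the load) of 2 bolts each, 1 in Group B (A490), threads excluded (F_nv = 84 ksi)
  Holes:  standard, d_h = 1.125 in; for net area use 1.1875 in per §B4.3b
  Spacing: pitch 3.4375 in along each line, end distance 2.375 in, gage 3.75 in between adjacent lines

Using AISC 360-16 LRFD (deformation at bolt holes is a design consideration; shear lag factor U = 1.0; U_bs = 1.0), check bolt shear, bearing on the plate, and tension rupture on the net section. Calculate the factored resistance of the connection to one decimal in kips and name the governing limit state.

179.0 kips (net-section rupture governs)

Bolt shear: A_b = π(1)²/4 = 0.7854 in². φR_n = 0.75 × 84 × 0.7854 × 6 × 1 = 296.9 kips.
Bearing (0.3125 in plate, F_u = 65 ksi): end bolts L_c = 2.375 − 1.125/2 = 1.8125, R_n = min(1.2×1.8125×0.3125×65, 2.4×1×0.3125×65) = 44.18 kips/bolt; interior L_c = 3.4375 − 1.125 = 2.3125, R_n = 48.75 kips/bolt. φR_n = 0.75 × (3×44.18 + 3×48.75) = 209.1 kips.
Tension rupture (net): A_n = (15.3125 − 3×1.1875)×0.3125 = 3.6719 in² (U = 1.0, A_e = A_n). φR_n = 0.75 × 65 × 3.6719 = 179.0 kips.
Governing: min(296.9, 209.1, 179.0) = 179.0 kips → net-section rupture.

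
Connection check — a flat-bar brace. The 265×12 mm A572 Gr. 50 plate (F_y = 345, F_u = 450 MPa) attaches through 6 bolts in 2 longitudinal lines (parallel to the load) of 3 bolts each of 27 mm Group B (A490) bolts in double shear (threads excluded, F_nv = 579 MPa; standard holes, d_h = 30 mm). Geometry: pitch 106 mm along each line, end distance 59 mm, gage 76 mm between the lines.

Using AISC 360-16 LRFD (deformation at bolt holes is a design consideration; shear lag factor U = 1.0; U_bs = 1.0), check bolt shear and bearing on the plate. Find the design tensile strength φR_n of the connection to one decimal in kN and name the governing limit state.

Bolt shear: A_b = π(27)²/4 = 572.56 mm². φR_n = 0.75 × 579 × 572.56 × 6 × 2 = 2983.6 kN.
Bearing (12 mm plate, F_u = 450 MPa): end bolts L_c = 59 − 30/2 = 44, R_n = min(1.2×44×12×450, 2.4×27×12×450) = 285.12 kN/bolt; interior L_c = 106 − 30 = 76, R_n = 349.92 kN/bolt. φR_n = 0.75 × (2×285.12 + 4×349.92) = 1477.4 kN.
Governing: min(2983.6, 1477.4) = 1477.4 kN → bearing.

1477.4 kN (bearing governs)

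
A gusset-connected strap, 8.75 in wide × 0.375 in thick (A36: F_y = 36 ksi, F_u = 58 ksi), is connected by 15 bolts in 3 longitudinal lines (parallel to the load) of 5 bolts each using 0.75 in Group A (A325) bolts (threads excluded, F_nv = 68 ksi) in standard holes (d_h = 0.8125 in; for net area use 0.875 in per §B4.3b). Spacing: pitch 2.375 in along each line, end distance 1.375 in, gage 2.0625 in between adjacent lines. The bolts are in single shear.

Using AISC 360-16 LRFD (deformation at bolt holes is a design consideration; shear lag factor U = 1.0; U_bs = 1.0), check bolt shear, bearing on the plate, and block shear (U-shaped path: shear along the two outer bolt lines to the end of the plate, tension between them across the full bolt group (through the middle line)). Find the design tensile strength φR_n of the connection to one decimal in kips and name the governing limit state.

170.9 kips (block shear governs)

Bolt shear: A_b = π(0.75)²/4 = 0.44179 in². φR_n = 0.75 × 68 × 0.44179 × 15 × 1 = 338.0 kips.
Bearing (0.375 in plate, F_u = 58 ksi): end bolts L_c = 1.375 − 0.8125/2 = 0.96875, R_n = min(1.2×0.96875×0.375×58, 2.4×0.75×0.375×58) = 25.284 kips/bolt; interior L_c = 2.375 − 0.8125 = 1.5625, R_n = 39.15 kips/bolt. φR_n = 0.75 × (3×25.284 + 12×39.15) = 409.2 kips.
Block shear: shear path 2×[1.375+4×2.375] = 2×10.875 in, A_gv = 8.1563, A_nv = 2×(10.875 − 4.5×0.875)×0.375 = 5.2031 in²; tension across gage: (4.125 − 2×0.875)×0.375 = 0.89063 in². R_n = min(0.6×58×5.2031, 0.6×36×8.1563) + 1.0×58×0.89063 = min(181.07, 176.18) + 51.657 = 227.84 kips. φR_n = 0.75 × 227.84 = 170.9 kips.
Governing: min(338.0, 409.2, 170.9) = 170.9 kips → block shear.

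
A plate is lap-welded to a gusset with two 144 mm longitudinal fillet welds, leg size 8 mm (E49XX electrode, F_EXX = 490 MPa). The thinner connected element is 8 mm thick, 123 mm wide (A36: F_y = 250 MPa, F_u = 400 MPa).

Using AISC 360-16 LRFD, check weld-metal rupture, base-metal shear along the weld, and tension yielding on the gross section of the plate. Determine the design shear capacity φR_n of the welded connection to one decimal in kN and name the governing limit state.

Weld metal: throat = 0.707×8 = 5.656 mm, L = 2×144 = 288 mm. φR_n = 0.75 × 0.6 × 490 × 5.656 × 288 = 359.2 kN.
Base metal shear (8 mm plate): yield φR_n = 1.0×0.6×250×8×288 = 345.6 kN; rupture φR_n = 0.75×0.6×400×8×288 = 414.7 kN; take 345.6 kN (yield).
Tension yield (gross): A_g = 123×8 = 984 mm². φR_n = 0.90 × 250 × 984 = 221.4 kN.
Governing: min(359.2, 345.6, 221.4) = 221.4 kN → gross-section yield.

221.4 kN (gross-section yield governs)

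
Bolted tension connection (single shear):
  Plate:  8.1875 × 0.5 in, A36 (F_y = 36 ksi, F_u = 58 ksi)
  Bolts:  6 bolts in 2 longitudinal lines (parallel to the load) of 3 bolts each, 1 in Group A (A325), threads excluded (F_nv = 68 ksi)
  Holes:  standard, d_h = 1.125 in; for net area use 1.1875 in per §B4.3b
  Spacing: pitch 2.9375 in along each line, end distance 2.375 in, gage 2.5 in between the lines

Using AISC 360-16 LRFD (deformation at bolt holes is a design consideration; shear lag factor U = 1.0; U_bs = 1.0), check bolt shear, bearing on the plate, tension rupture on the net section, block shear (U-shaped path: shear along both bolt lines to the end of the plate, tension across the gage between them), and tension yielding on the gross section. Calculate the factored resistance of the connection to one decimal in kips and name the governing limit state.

126.4 kips (net-section rupture governs)

Bolt shear: A_b = π(1)²/4 = 0.7854 in². φR_n = 0.75 × 68 × 0.7854 × 6 × 1 = 240.3 kips.
Bearing (0.5 in plate, F_u = 58 ksi): end bolts L_c = 2.375 − 1.125/2 = 1.8125, R_n = min(1.2×1.8125×0.5×58, 2.4×1×0.5×58) = 63.075 kips/bolt; interior L_c = 2.9375 − 1.125 = 1.8125, R_n = 63.075 kips/bolt. φR_n = 0.75 × (2×63.075 + 4×63.075) = 283.8 kips.
Tension rupture (net): A_n = (8.1875 − 2×1.1875)×0.5 = 2.9063 in² (U = 1.0, A_e = A_n). φR_n = 0.75 × 58 × 2.9063 = 126.4 kips.
Block shear: shear path 2×[2.375+2×2.9375] = 2×8.25 in, A_gv = 8.25, A_nv = 2×(8.25 − 2.5×1.1875)×0.5 = 5.2813 in²; tension across gage: (2.5 − 1×1.1875)×0.5 = 0.65625 in². R_n = min(0.6×58×5.2813, 0.6×36×8.25) + 1.0×58×0.65625 = min(183.79, 178.2) + 38.063 = 216.26 kips. φR_n = 0.75 × 216.26 = 162.2 kips.
Tension yield (gross): A_g = 8.1875×0.5 = 4.0938 in². φR_n = 0.90 × 36 × 4.0938 = 132.6 kips.
Governing: min(240.3, 283.8, 126.4, 162.2, 132.6) = 126.4 kips → net-section rupture.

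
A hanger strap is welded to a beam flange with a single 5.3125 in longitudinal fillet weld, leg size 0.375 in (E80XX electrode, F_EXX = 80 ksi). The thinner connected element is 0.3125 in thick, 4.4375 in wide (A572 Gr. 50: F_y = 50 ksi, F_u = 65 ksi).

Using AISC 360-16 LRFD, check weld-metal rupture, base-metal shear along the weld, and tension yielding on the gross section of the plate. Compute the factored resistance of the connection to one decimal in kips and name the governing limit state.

48.6 kips (base-metal shear governs)

Weld metal: throat = 0.707×0.375 = 0.26513 in, L = 5.3125 in. φR_n = 0.75 × 0.6 × 80 × 0.26513 × 5.3125 = 50.7 kips.
Base metal shear (0.3125 in plate): yield φR_n = 1.0×0.6×50×0.3125×5.3125 = 49.8 kips; rupture φR_n = 0.75×0.6×65×0.3125×5.3125 = 48.6 kips; take 48.6 kips (rupture).
Tension yield (gross): A_g = 4.4375×0.3125 = 1.3867 in². φR_n = 0.90 × 50 × 1.3867 = 62.4 kips.
Governing: min(50.7, 48.6, 62.4) = 48.6 kips → base-metal shear.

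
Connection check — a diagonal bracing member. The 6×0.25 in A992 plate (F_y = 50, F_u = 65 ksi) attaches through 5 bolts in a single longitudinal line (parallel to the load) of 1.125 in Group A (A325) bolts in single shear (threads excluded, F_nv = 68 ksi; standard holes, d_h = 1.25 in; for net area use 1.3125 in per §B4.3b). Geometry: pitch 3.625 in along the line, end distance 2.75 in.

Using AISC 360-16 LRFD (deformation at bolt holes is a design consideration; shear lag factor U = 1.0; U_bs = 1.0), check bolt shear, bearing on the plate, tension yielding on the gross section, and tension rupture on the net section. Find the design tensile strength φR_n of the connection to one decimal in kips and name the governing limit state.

Bolt shear: A_b = π(1.125)²/4 = 0.99402 in². φR_n = 0.75 × 68 × 0.99402 × 5 × 1 = 253.5 kips.
Bearing (0.25 in plate, F_u = 65 ksi): end bolts L_c = 2.75 − 1.25/2 = 2.125, R_n = min(1.2×2.125×0.25×65, 2.4×1.125×0.25×65) = 41.438 kips/bolt; interior L_c = 3.625 − 1.25 = 2.375, R_n = 43.875 kips/bolt. φR_n = 0.75 × (1×41.438 + 4×43.875) = 162.7 kips.
Tension yield (gross): A_g = 6×0.25 = 1.5 in². φR_n = 0.90 × 50 × 1.5 = 67.5 kips.
Tension rupture (net): A_n = (6 − 1×1.3125)×0.25 = 1.1719 in² (U = 1.0, A_e = A_n). φR_n = 0.75 × 65 × 1.1719 = 57.1 kips.
Governing: min(253.5, 162.7, 67.5, 57.1) = 57.1 kips → net-section rupture.

57.1 kips (net-section rupture governs)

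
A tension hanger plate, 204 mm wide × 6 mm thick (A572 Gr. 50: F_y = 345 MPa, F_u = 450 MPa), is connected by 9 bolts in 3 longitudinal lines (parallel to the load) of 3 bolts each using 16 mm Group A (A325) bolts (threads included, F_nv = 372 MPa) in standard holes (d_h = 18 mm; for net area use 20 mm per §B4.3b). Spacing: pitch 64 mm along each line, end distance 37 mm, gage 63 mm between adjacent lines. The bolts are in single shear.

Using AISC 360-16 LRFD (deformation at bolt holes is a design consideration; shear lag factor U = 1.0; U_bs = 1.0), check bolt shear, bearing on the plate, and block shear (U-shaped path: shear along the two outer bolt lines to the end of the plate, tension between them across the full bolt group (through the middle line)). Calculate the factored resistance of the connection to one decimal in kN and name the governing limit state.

Bolt shear: A_b = π(16)²/4 = 201.06 mm². φR_n = 0.75 × 372 × 201.06 × 9 × 1 = 504.9 kN.
Bearing (6 mm plate, F_u = 450 MPa): end bolts L_c = 37 − 18/2 = 28, R_n = min(1.2×28×6×450, 2.4×16×6×450) = 90.72 kN/bolt; interior L_c = 64 − 18 = 46, R_n = 103.68 kN/bolt. φR_n = 0.75 × (3×90.72 + 6×103.68) = 670.7 kN.
Block shear: shear path 2×[37+2×64] = 2×165 mm, A_gv = 1980, A_nv = 2×(165 − 2.5×20)×6 = 1380 mm²; tension across gage: (126 − 2×20)×6 = 516 mm². R_n = min(0.6×450×1380, 0.6×345×1980) + 1.0×450×516 = min(372.6, 409.86) + 232.2 = 604.8 kN. φR_n = 0.75 × 604.8 = 453.6 kN.
Governing: min(504.9, 670.7, 453.6) = 453.6 kN → block shear.

453.6 kN (block shear governs)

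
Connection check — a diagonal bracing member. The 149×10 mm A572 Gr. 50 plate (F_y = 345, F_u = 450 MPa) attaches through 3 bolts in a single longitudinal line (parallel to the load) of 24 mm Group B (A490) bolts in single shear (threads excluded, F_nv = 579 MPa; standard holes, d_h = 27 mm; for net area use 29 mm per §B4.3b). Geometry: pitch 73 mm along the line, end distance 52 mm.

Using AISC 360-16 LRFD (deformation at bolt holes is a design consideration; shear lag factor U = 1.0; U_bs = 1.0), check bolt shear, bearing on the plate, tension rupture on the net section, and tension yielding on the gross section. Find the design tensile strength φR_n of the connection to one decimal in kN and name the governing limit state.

405.0 kN (net-section rupture governs)

Bolt shear: A_b = π(24)²/4 = 452.39 mm². φR_n = 0.75 × 579 × 452.39 × 3 × 1 = 589.4 kN.
Bearing (10 mm plate, F_u = 450 MPa): end bolts L_c = 52 − 27/2 = 38.5, R_n = min(1.2×38.5×10×450, 2.4×24×10×450) = 207.9 kN/bolt; interior L_c = 73 − 27 = 46, R_n = 248.4 kN/bolt. φR_n = 0.75 × (1×207.9 + 2×248.4) = 528.5 kN.
Tension rupture (net): A_n = (149 − 1×29)×10 = 1200 mm² (U = 1.0, A_e = A_n). φR_n = 0.75 × 450 × 1200 = 405.0 kN.
Tension yield (gross): A_g = 149×10 = 1490 mm². φR_n = 0.90 × 345 × 1490 = 462.6 kN.
Governing: min(589.4, 528.5, 405.0, 462.6) = 405.0 kN → net-section rupture.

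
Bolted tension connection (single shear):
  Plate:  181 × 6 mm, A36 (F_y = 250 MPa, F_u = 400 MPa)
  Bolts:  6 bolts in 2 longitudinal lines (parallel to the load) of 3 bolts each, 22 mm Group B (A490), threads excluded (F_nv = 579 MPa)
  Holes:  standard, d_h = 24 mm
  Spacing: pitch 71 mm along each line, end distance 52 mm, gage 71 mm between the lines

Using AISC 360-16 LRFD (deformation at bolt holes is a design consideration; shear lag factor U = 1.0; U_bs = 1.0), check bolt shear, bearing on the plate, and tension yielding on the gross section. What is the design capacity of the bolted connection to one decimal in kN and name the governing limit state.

Bolt shear: A_b = π(22)²/4 = 380.13 mm². φR_n = 0.75 × 579 × 380.13 × 6 × 1 = 990.4 kN.
Bearing (6 mm plate, F_u = 400 MPa): end bolts L_c = 52 − 24/2 = 40, R_n = min(1.2×40×6×400, 2.4×22×6×400) = 115.2 kN/bolt; interior L_c = 71 − 24 = 47, R_n = 126.72 kN/bolt. φR_n = 0.75 × (2×115.2 + 4×126.72) = 553.0 kN.
Tension yield (gross): A_g = 181×6 = 1086 mm². φR_n = 0.90 × 250 × 1086 = 244.4 kN.
Governing: min(990.4, 553.0, 244.4) = 244.4 kN → gross-section yield.

244.4 kN (gross-section yield governs)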